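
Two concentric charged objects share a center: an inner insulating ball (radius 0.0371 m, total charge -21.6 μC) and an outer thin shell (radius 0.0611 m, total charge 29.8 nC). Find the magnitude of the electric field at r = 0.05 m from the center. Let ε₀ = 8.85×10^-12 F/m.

Symmetry ⇒ E = E(r) r̂. Gaussian sphere of radius r = 0.05 m (between the bodies, 0.0371 m < r < 0.0611 m).
The shell at 0.0611 m lies outside the Gaussian surface, so Q_enc = -21.6 μC = -2.16×10^-5 C.
Applying ∮E·dA = Q_enc/ε₀ with Φ = E(4πr²):
E = |Q_enc|/(4πε₀r²) = (2.16×10^-5)/(4π·8.85×10^-12·(0.05)²) = 7.77×10^7 N/C.

|E| ≈ 7.77×10^7 N/C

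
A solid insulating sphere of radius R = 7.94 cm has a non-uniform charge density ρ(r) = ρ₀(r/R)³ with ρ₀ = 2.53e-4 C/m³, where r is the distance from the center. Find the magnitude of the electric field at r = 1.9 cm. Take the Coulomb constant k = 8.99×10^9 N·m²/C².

Symmetry ⇒ E = E(r) r̂. Gaussian sphere of radius r = 1.9 cm (r < R).
Q_enc = ∫₀^r ρ(r')·4πr'² dr' = (4πρ₀/R³) ∫₀^r r'^5 dr' = 4πρ₀ r^6/(6·R³) = 4.98e-11 C.
Applying ∮E·dA = Q_enc/ε₀ with Φ = E(4πr²):
E = k|Q_enc|/r² = (8.99×10^9)(4.98e-11)/(0.019)² = 1.24×10^3 N/C.

E ≈ 1.24×10^3 N/C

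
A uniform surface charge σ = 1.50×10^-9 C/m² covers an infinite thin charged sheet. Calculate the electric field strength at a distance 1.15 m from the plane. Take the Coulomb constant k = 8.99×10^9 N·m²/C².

|E| ≈ 84.7 N/C

Choose a cylindrical pillbox piercing the sheet, end faces (area A) parallel to it.
Only the two end caps contribute flux: Φ = 2EA. With Q_enc = σA, Gauss's law gives E = |σ|/(2ε₀).
E = 2πk|σ| = 2π(8.99×10^9)(1.50e-9) = 84.7 N/C.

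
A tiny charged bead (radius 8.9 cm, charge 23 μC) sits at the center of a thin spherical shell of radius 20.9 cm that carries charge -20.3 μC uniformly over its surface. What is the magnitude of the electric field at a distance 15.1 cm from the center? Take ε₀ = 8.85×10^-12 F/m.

E = 9.07×10^6 N/C

Take a concentric spherical Gaussian surface of radius r = 15.1 cm (between the bodies, 8.9 cm < r < 20.9 cm).
Only the inner charge is enclosed; the outer shell contributes nothing inside itself. Q_enc = 23 μC = 2.30×10^-5 C.
Since E is radial and uniform over the Gaussian sphere, Φ = E·4πr² = Q_enc/ε₀.
E = |Q_enc|/(4πε₀r²) = (2.30×10^-5)/(4π·8.85×10^-12·(0.151)²) = 9.07×10^6 N/C.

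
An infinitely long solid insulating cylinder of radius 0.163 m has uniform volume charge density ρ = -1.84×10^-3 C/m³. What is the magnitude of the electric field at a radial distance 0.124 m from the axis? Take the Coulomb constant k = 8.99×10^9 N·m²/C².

|E| = 1.29e7 V/m

Choose a coaxial cylinder of radius r = 0.124 m (arbitrary length L) as the Gaussian surface (r < R).
Charge inside radius r per length L is ρ·πr²·L, so λ_enc = ρπr² = -8.888×10^-5 C/m.
Gauss's law: E·2πrL = λ_enc L/ε₀.
E = 2k|λ_enc|/r = 2(8.99×10^9)(8.888e-5)/(0.124) = 1.29×10^7 N/C.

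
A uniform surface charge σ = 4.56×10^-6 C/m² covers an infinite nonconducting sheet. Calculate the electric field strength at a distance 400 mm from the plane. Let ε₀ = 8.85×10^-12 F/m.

E = 2.58×10^5 N/C

By planar symmetry E is perpendicular to the sheet and uniform; use a Gaussian pillbox with flat faces of area A on each side of the sheet.
Only the two end caps contribute flux: Φ = 2EA. With Q_enc = σA, Gauss's law gives E = |σ|/(2ε₀).
E = |σ|/(2ε₀) = (4.56e-6)/(2·8.85×10^-12) = 2.58×10^5 N/C.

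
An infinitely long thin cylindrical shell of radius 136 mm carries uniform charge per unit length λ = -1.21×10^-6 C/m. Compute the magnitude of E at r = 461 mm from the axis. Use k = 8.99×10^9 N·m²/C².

|E| = 4.72e4 N/C

Take a coaxial cylindrical Gaussian surface of radius r = 461 mm and length L (r > 136 mm).
The full line charge is enclosed: λ_enc = -1.21×10^-6 C/m.
Gauss's law: E·2πrL = λ_enc L/ε₀.
E = 2k|λ_enc|/r = 2(8.99×10^9)(1.21×10^-6)/(0.461) = 4.72×10^4 N/C.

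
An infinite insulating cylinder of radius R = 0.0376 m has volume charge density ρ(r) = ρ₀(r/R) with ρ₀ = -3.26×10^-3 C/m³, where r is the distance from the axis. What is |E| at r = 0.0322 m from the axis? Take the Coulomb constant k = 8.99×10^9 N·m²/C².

|E| = 3.39×10^6 N/C

By cylindrical symmetry E is radial; use a coaxial Gaussian cylinder of radius 0.0322 m and length L (r < R).
Integrating ρ over the cross-section to radius r: λ_enc = (2πρ₀/R) ∫₀^r r'^2 dr' = 2πρ₀ r^3/(3·R) = -6.063×10^-6 C/m.
Gauss's law: E·2πrL = λ_enc L/ε₀.
E = 2k|λ_enc|/r = 2(8.99×10^9)(6.063×10^-6)/(0.0322) = 3.39×10^6 N/C.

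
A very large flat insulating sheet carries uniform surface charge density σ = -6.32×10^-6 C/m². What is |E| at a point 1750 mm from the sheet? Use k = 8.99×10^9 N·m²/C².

Choose a cylindrical pillbox piercing the sheet, end faces (area A) parallel to it.
Flux Φ = 2EA and Q_enc = σA, so 2EA = σA/ε₀ ⇒ E = |σ|/(2ε₀), independent of distance.
E = 2πk|σ| = 2π(8.99×10^9)(6.32e-6) = 3.57×10^5 N/C.

|E| ≈ 3.57×10^5 N/C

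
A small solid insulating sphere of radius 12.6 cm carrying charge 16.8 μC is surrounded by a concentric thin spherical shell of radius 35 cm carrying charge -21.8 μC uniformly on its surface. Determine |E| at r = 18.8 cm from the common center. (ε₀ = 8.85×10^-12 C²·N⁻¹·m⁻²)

Symmetry ⇒ E = E(r) r̂. Gaussian sphere of radius r = 18.8 cm (between the bodies, 12.6 cm < r < 35 cm).
The shell at 35 cm lies outside the Gaussian surface, so Q_enc = 16.8 μC = 1.68e-5 C.
By Gauss's law, ∮E·dA = E·4πr² = Q_enc/ε₀.
E = |Q_enc|/(4πε₀r²) = (1.68×10^-5)/(4π·8.85×10^-12·(0.188)²) = 4.27×10^6 N/C.

E = 4.27×10^6 V/m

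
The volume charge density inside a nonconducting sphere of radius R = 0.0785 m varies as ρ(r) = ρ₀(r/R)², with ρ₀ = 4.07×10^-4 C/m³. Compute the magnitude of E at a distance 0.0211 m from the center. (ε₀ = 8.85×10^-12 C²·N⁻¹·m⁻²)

Take a concentric spherical Gaussian surface of radius r = 0.0211 m (r < R).
Q_enc = ∫₀^r ρ(r')·4πr'² dr' = (4πρ₀/R²) ∫₀^r r'^4 dr' = 4πρ₀ r^5/(5·R²) = 6.942e-10 C.
By Gauss's law, ∮E·dA = E·4πr² = Q_enc/ε₀.
E = |Q_enc|/(4πε₀r²) = (6.942×10^-10)/(4π·8.85×10^-12·(0.0211)²) = 1.40×10^4 N/C.

|E| ≈ 1.40×10^4 V/m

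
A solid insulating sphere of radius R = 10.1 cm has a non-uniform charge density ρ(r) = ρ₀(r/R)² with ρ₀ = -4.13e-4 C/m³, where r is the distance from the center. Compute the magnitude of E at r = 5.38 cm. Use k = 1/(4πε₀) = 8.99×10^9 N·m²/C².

|E| ≈ 1.42e5 N/C

By spherical symmetry E is radial; choose a Gaussian sphere of radius r = 5.38 cm (r < R).
Q_enc = ∫₀^r ρ(r')·4πr'² dr' = (4πρ₀/R²) ∫₀^r r'^4 dr' = 4πρ₀ r^5/(5·R²) = -4.586×10^-8 C.
Since E is radial and uniform over the Gaussian sphere, Φ = E·4πr² = Q_enc/ε₀.
E = k|Q_enc|/r² = (8.99×10^9)(4.586e-8)/(0.0538)² = 1.42e5 N/C.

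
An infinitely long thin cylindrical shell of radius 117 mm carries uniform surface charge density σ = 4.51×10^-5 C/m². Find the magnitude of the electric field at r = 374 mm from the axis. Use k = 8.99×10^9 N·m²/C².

By cylindrical symmetry E is radial; use a coaxial Gaussian cylinder of radius 374 mm and length L (r > 117 mm).
The whole shell is enclosed: λ_enc = σ·2πR = (4.51×10^-5)·2π·(0.117) = 3.315×10^-5 C/m.
By Gauss's law (flux through the curved wall only), E·2πrL = λ_enc L/ε₀.
E = 2k|λ_enc|/r = 2(8.99×10^9)(3.315×10^-5)/(0.374) = 1.59×10^6 N/C.

E ≈ 1.59×10^6 N/C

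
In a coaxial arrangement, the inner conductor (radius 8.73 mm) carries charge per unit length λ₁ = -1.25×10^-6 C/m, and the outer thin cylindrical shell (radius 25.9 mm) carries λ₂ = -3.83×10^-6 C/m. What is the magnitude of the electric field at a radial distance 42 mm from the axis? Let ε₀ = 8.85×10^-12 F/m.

|E| = 2.18e6 N/C

Coaxial Gaussian cylinder, radius r = 42 mm, length L (r > 25.9 mm, enclosing both).
λ_enc = λ₁ + λ₂ = (-1.25e-6) + (-3.83×10^-6) = -5.08×10^-6 C/m.
By Gauss's law (flux through the curved wall only), E·2πrL = λ_enc L/ε₀.
E = |λ_enc|/(2πε₀r) = (5.08×10^-6)/(2π·8.85×10^-12·0.042) = 2.18×10^6 N/C.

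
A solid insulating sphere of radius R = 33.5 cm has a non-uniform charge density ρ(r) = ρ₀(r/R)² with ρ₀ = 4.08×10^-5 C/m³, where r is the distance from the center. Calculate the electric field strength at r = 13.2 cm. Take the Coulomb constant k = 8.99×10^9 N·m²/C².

Symmetry ⇒ E = E(r) r̂. Gaussian sphere of radius r = 13.2 cm (r < R).
Q_enc = ∫₀^r ρ(r')·4πr'² dr' = (4πρ₀/R²) ∫₀^r r'^4 dr' = 4πρ₀ r^5/(5·R²) = 3.662e-8 C.
Since E is radial and uniform over the Gaussian sphere, Φ = E·4πr² = Q_enc/ε₀.
E = k|Q_enc|/r² = (8.99×10^9)(3.662×10^-8)/(0.132)² = 1.89e4 N/C.

E ≈ 1.89e4 N/C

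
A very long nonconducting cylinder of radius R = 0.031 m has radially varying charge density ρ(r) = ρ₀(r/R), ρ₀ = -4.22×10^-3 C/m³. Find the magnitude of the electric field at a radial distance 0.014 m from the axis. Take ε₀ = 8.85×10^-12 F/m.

By cylindrical symmetry E is radial; use a coaxial Gaussian cylinder of radius 0.014 m and length L (r < R).
Integrating ρ over the cross-section to radius r: λ_enc = (2πρ₀/R) ∫₀^r r'^2 dr' = 2πρ₀ r^3/(3·R) = -7.823×10^-7 C/m.
By Gauss's law (flux through the curved wall only), E·2πrL = λ_enc L/ε₀.
E = |λ_enc|/(2πε₀r) = (7.823×10^-7)/(2π·8.85×10^-12·0.014) = 1.00×10^6 N/C.

E = 1.00e6 N/C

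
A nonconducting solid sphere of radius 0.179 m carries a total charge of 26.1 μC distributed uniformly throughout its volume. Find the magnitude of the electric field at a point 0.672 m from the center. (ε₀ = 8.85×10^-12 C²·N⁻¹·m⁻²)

Take a concentric spherical Gaussian surface of radius r = 0.672 m (r > R, so the entire charge is enclosed).
Q_enc = 26.1 μC = 2.61e-5 C.
Applying ∮E·dA = Q_enc/ε₀ with Φ = E(4πr²):
E = |Q_enc|/(4πε₀r²) = (2.61×10^-5)/(4π·8.85×10^-12·(0.672)²) = 5.20×10^5 N/C.

E = 5.20e5 V/m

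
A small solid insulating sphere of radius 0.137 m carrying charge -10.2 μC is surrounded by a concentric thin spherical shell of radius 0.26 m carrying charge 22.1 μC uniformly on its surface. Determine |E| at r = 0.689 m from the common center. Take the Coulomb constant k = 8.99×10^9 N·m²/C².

By spherical symmetry E is radial; choose a Gaussian sphere of radius r = 0.689 m (r > 0.26 m, enclosing both).
Q_enc = (-10.2 μC) + (22.1 μC) = 1.19e-5 C.
By Gauss's law, ∮E·dA = E·4πr² = Q_enc/ε₀.
E = k|Q_enc|/r² = (8.99×10^9)(1.19×10^-5)/(0.689)² = 2.25×10^5 N/C.

|E| ≈ 2.25×10^5 N/C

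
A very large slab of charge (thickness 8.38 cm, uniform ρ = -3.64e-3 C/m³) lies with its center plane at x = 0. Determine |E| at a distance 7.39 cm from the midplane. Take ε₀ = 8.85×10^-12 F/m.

The point |x| = 7.39 cm lies outside the slab (half-thickness 0.0419 m). A symmetric pillbox spanning the full slab encloses Q_enc = ρ·d·A.
Flux = 2EA ⇒ E = |ρ|d/(2ε₀), independent of distance outside.
E = (3.64×10^-3)(0.0838)/(2·8.85×10^-12) = 1.72×10^7 N/C.

|E| = 1.72e7 N/C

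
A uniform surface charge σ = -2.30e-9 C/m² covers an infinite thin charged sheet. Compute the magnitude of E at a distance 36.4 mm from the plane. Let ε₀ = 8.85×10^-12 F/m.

E ≈ 130 N/C

The symmetry is planar: E is normal to the sheet and the same magnitude on both sides. Take a pillbox straddling the sheet with end-cap area A.
Flux Φ = 2EA and Q_enc = σA, so 2EA = σA/ε₀ ⇒ E = |σ|/(2ε₀), independent of distance.
E = |σ|/(2ε₀) = (2.30×10^-9)/(2·8.85×10^-12) = 130 N/C.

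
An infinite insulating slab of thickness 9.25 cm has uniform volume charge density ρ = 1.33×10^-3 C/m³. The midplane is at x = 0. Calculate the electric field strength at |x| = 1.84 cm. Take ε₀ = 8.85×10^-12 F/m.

By symmetry E is perpendicular to the slab. A Gaussian pillbox from −1.84 cm to +1.84 cm (face area A) lies entirely within the slab.
Q_enc = ρ·(2x)·A and flux = 2EA, so 2EA = 2ρxA/ε₀ ⇒ E = |ρ|x/ε₀.
E = (1.33×10^-3)(0.0184)/(8.85×10^-12) = 2.77×10^6 N/C.

2.77×10^6 N/C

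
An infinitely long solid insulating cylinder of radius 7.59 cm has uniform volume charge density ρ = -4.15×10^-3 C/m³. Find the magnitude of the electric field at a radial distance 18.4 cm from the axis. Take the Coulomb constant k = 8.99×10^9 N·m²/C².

E = 7.34×10^6 V/m

Take a coaxial cylindrical Gaussian surface of radius r = 18.4 cm and length L (r > 7.59 cm, full cross-section enclosed).
λ_enc = ρ·πR² = (-4.15e-3)π(0.0759)² = -7.511e-5 C/m.
Gauss's law: E·2πrL = λ_enc L/ε₀.
E = 2k|λ_enc|/r = 2(8.99×10^9)(7.511×10^-5)/(0.184) = 7.34×10^6 N/C.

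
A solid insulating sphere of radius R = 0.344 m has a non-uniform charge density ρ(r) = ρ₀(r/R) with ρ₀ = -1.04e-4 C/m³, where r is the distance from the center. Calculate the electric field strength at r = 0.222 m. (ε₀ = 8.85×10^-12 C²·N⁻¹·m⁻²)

|E| ≈ 4.21e5 N/C

Use a concentric Gaussian sphere at r = 0.222 m (r < R).
Q_enc = ∫₀^r ρ(r')·4πr'² dr' = (4πρ₀/R) ∫₀^r r'^3 dr' = 4πρ₀ r^4/(4·R) = -2.307×10^-6 C.
By Gauss's law, ∮E·dA = E·4πr² = Q_enc/ε₀.
E = |Q_enc|/(4πε₀r²) = (2.307×10^-6)/(4π·8.85×10^-12·(0.222)²) = 4.21e5 N/C.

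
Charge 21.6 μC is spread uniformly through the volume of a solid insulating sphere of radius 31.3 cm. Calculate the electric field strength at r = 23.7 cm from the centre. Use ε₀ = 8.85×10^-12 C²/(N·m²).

Use a concentric Gaussian sphere at r = 23.7 cm (r < R).
Only the charge within r is enclosed: Q_enc = Q·(r/R)³ = (21.6 μC)·(23.7 cm/31.3 cm)³ = 9.377e-6 C.
By Gauss's law, ∮E·dA = E·4πr² = Q_enc/ε₀.
E = |Q_enc|/(4πε₀r²) = (9.377×10^-6)/(4π·8.85×10^-12·(0.237)²) = 1.50×10^6 N/C.

E ≈ 1.50e6 N/C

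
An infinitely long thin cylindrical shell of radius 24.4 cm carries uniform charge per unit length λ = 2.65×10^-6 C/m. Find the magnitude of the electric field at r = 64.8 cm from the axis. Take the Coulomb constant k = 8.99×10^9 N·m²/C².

E ≈ 7.35×10^4 N/C

Coaxial Gaussian cylinder, radius r = 64.8 cm, length L (r > 24.4 cm).
The full line charge is enclosed: λ_enc = 2.65×10^-6 C/m.
By Gauss's law (flux through the curved wall only), E·2πrL = λ_enc L/ε₀.
E = 2k|λ_enc|/r = 2(8.99×10^9)(2.65e-6)/(0.648) = 7.35e4 N/C.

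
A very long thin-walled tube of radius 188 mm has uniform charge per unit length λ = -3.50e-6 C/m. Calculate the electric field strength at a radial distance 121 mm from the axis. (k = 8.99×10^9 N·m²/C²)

|E| = 0 N/C

Take a coaxial cylindrical Gaussian surface of radius r = 121 mm and length L (r < 188 mm, inside the shell).
All the surface charge lies outside this cylinder: Q_enc = 0, hence E = 0.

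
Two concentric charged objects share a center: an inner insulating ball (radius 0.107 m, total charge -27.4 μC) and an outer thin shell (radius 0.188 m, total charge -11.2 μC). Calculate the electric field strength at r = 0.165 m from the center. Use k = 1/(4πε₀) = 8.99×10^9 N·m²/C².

E = 9.05×10^6 N/C

Symmetry ⇒ E = E(r) r̂. Gaussian sphere of radius r = 0.165 m (between the bodies, 0.107 m < r < 0.188 m).
Only the inner charge is enclosed; the outer shell contributes nothing inside itself. Q_enc = -27.4 μC = -2.74×10^-5 C.
Since E is radial and uniform over the Gaussian sphere, Φ = E·4πr² = Q_enc/ε₀.
E = k|Q_enc|/r² = (8.99×10^9)(2.74×10^-5)/(0.165)² = 9.05×10^6 N/C.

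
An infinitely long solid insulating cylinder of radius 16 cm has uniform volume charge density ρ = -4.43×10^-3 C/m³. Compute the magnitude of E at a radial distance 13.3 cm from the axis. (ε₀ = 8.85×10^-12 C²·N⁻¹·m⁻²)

E ≈ 3.33×10^7 N/C

By cylindrical symmetry E is radial; use a coaxial Gaussian cylinder of radius 13.3 cm and length L (r < R).
Charge inside radius r per length L is ρ·πr²·L, so λ_enc = ρπr² = -2.462×10^-4 C/m.
Since E is radial and uniform over the curved surface, Φ = E·2πrL = Q_enc/ε₀ = λ_enc L/ε₀.
E = |λ_enc|/(2πε₀r) = (2.462e-4)/(2π·8.85×10^-12·0.133) = 3.33e7 N/C.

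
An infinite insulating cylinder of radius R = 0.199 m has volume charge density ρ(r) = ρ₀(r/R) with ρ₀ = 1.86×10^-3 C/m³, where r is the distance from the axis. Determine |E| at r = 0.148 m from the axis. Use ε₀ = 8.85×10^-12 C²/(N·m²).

Choose a coaxial cylinder of radius r = 0.148 m (arbitrary length L) as the Gaussian surface (r < R).
λ_enc = ∫₀^r ρ(r')·2πr' dr' = (2πρ₀/R)·r^3/3 = 6.346×10^-5 C/m.
By Gauss's law (flux through the curved wall only), E·2πrL = λ_enc L/ε₀.
E = |λ_enc|/(2πε₀r) = (6.346×10^-5)/(2π·8.85×10^-12·0.148) = 7.71e6 N/C.

E ≈ 7.71e6 V/m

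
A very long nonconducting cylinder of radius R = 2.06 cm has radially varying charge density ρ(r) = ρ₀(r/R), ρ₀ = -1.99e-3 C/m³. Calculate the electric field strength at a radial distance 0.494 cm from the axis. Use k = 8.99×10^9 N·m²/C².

Choose a coaxial cylinder of radius r = 0.494 cm (arbitrary length L) as the Gaussian surface (r < R).
Integrating ρ over the cross-section to radius r: λ_enc = (2πρ₀/R) ∫₀^r r'^2 dr' = 2πρ₀ r^3/(3·R) = -2.439×10^-8 C/m.
By Gauss's law (flux through the curved wall only), E·2πrL = λ_enc L/ε₀.
E = 2k|λ_enc|/r = 2(8.99×10^9)(2.439e-8)/(0.00494) = 8.88e4 N/C.

|E| = 8.88×10^4 V/m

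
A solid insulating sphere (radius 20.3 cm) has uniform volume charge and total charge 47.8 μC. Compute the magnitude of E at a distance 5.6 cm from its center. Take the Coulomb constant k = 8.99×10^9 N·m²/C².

|E| ≈ 2.88×10^6 N/C

By spherical symmetry E is radial; choose a Gaussian sphere of radius r = 5.6 cm (r < R).
For a uniform sphere the enclosed fraction is (r/R)³, so Q_enc = (47.8 μC)(0.056/0.203)³ = 1.003e-6 C.
Since E is radial and uniform over the Gaussian sphere, Φ = E·4πr² = Q_enc/ε₀.
E = k|Q_enc|/r² = (8.99×10^9)(1.003×10^-6)/(0.056)² = 2.88×10^6 N/C.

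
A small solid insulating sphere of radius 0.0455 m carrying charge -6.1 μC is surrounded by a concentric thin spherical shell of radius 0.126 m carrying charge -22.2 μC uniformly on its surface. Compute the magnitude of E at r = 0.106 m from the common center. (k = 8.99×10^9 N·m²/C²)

By spherical symmetry E is radial; choose a Gaussian sphere of radius r = 0.106 m (between the bodies, 0.0455 m < r < 0.126 m).
Only the inner charge is enclosed; the outer shell contributes nothing inside itself. Q_enc = -6.1 μC = -6.10×10^-6 C.
Gauss's law: E·4πr² = Q_enc/ε₀.
E = k|Q_enc|/r² = (8.99×10^9)(6.10×10^-6)/(0.106)² = 4.88e6 N/C.

|E| ≈ 4.88×10^6 N/C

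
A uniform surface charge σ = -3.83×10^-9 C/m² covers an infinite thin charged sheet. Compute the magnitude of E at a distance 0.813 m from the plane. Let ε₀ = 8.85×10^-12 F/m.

Choose a cylindrical pillbox piercing the sheet, end faces (area A) parallel to it.
Flux Φ = 2EA and Q_enc = σA, so 2EA = σA/ε₀ ⇒ E = |σ|/(2ε₀), independent of distance.
E = |σ|/(2ε₀) = (3.83×10^-9)/(2·8.85×10^-12) = 216 N/C.

|E| = 216 N/C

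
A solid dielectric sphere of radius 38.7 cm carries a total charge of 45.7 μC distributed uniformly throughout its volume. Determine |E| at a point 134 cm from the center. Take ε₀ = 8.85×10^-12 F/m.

By spherical symmetry E is radial; choose a Gaussian sphere of radius r = 134 cm (r > R, so the entire charge is enclosed).
Q_enc = 45.7 μC = 4.57×10^-5 C.
By Gauss's law, ∮E·dA = E·4πr² = Q_enc/ε₀.
E = |Q_enc|/(4πε₀r²) = (4.57×10^-5)/(4π·8.85×10^-12·(1.34)²) = 2.29e5 N/C.

2.29×10^5 V/m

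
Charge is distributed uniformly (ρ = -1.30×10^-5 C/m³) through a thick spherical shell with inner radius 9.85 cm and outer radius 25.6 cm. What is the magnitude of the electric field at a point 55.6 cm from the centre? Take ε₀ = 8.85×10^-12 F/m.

|E| ≈ 2.51×10^4 N/C

Take a concentric spherical Gaussian surface of radius r = 55.6 cm (r > 25.6 cm, enclosing the whole shell).
Q_enc = ρ·(4π/3)(b³ − a³) = (-1.30e-5)·(4π/3)·((0.256)³ − (0.0985)³) = -8.616×10^-7 C.
Since E is radial and uniform over the Gaussian sphere, Φ = E·4πr² = Q_enc/ε₀.
E = |Q_enc|/(4πε₀r²) = (8.616e-7)/(4π·8.85×10^-12·(0.556)²) = 2.51×10^4 N/C.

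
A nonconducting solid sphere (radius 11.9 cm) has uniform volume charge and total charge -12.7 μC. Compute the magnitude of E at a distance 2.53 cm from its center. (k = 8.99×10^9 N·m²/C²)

Take a concentric spherical Gaussian surface of radius r = 2.53 cm (r < R).
Only the charge within r is enclosed: Q_enc = Q·(r/R)³ = (-12.7 μC)·(2.53 cm/11.9 cm)³ = -1.22e-7 C.
Since E is radial and uniform over the Gaussian sphere, Φ = E·4πr² = Q_enc/ε₀.
E = k|Q_enc|/r² = (8.99×10^9)(1.22e-7)/(0.0253)² = 1.71×10^6 N/C.

1.71×10^6 N/C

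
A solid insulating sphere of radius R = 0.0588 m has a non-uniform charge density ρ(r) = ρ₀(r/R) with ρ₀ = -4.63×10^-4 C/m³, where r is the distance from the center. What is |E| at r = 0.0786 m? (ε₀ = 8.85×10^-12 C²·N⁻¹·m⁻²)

Use a concentric Gaussian sphere at r = 0.0786 m (r > R, all charge enclosed).
Q_enc = 4π ∫₀^R ρ₀(r'/R)^1 r'² dr' = 4πρ₀R³/4 = -2.957×10^-7 C.
Applying ∮E·dA = Q_enc/ε₀ with Φ = E(4πr²):
E = |Q_enc|/(4πε₀r²) = (2.957×10^-7)/(4π·8.85×10^-12·(0.0786)²) = 4.30e5 N/C.

4.30×10^5 N/C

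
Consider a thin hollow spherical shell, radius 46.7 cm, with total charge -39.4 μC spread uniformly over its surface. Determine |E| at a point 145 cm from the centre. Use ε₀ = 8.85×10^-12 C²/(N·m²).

Take a concentric spherical Gaussian surface of radius r = 145 cm (r > 46.7 cm).
The entire shell is enclosed: Q_enc = -3.94×10^-5 C.
By Gauss's law, ∮E·dA = E·4πr² = Q_enc/ε₀.
E = |Q_enc|/(4πε₀r²) = (3.94×10^-5)/(4π·8.85×10^-12·(1.45)²) = 1.69×10^5 N/C.

|E| ≈ 1.69×10^5 N/C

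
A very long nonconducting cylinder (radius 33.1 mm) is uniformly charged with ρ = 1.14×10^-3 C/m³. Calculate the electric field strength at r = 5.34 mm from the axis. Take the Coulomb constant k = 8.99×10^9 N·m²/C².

|E| = 3.44×10^5 V/m

Coaxial Gaussian cylinder, radius r = 5.34 mm, length L (r < R).
Enclosed charge per unit length: λ_enc = ρ·πr² = (1.14×10^-3)π(0.00534)² = 1.021×10^-7 C/m.
Applying ∮E·dA = Q_enc/ε₀ with the end caps contributing no flux:
E = 2k|λ_enc|/r = 2(8.99×10^9)(1.021×10^-7)/(0.00534) = 3.44e5 N/C.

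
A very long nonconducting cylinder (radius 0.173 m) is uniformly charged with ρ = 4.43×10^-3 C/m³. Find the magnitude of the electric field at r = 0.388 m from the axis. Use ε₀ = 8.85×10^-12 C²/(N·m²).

1.93×10^7 N/C

By cylindrical symmetry E is radial; use a coaxial Gaussian cylinder of radius 0.388 m and length L (r > 0.173 m, full cross-section enclosed).
λ_enc = ρ·πR² = (4.43×10^-3)π(0.173)² = 4.165×10^-4 C/m.
By Gauss's law (flux through the curved wall only), E·2πrL = λ_enc L/ε₀.
E = |λ_enc|/(2πε₀r) = (4.165×10^-4)/(2π·8.85×10^-12·0.388) = 1.93e7 N/C.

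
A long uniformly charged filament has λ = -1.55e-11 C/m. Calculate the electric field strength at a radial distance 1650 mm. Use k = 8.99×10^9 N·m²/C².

E ≈ 0.169 N/C

Coaxial Gaussian cylinder, radius r = 1650 mm, length L.
Q_enc = λL, so λ_enc = -1.55×10^-11 C/m.
By Gauss's law (flux through the curved wall only), E·2πrL = λ_enc L/ε₀.
E = 2k|λ_enc|/r = 2(8.99×10^9)(1.55×10^-11)/(1.65) = 0.169 N/C.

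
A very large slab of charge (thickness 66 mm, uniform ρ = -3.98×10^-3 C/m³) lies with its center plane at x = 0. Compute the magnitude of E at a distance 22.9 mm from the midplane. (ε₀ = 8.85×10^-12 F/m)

By symmetry E is perpendicular to the slab. A Gaussian pillbox from −22.9 mm to +22.9 mm (face area A) lies entirely within the slab.
Q_enc = ρ·(2x)·A and flux = 2EA, so 2EA = 2ρxA/ε₀ ⇒ E = |ρ|x/ε₀.
E = (3.98×10^-3)(0.0229)/(8.85×10^-12) = 1.03e7 N/C.

|E| ≈ 1.03×10^7 N/C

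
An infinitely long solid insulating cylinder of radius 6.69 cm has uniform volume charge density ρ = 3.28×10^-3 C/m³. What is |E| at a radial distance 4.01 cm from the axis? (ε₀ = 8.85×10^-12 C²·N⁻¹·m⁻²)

E = 7.43×10^6 N/C

By cylindrical symmetry E is radial; use a coaxial Gaussian cylinder of radius 4.01 cm and length L (r < R).
Enclosed charge per unit length: λ_enc = ρ·πr² = (3.28e-3)π(0.0401)² = 1.657×10^-5 C/m.
Gauss's law: E·2πrL = λ_enc L/ε₀.
E = |λ_enc|/(2πε₀r) = (1.657×10^-5)/(2π·8.85×10^-12·0.0401) = 7.43×10^6 N/C.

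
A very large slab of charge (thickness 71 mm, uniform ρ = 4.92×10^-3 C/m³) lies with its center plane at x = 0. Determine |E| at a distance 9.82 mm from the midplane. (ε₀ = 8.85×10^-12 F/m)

By symmetry E is perpendicular to the slab. A Gaussian pillbox from −9.82 mm to +9.82 mm (face area A) lies entirely within the slab.
Q_enc = ρ·(2x)·A and flux = 2EA, so 2EA = 2ρxA/ε₀ ⇒ E = |ρ|x/ε₀.
E = (4.92e-3)(0.00982)/(8.85×10^-12) = 5.46×10^6 N/C.

|E| ≈ 5.46e6 V/m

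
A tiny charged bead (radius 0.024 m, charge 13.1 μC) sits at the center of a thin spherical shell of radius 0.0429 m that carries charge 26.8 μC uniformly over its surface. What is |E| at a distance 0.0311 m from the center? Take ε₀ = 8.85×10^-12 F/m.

E ≈ 1.22×10^8 N/C

By spherical symmetry E is radial; choose a Gaussian sphere of radius r = 0.0311 m (between the bodies, 0.024 m < r < 0.0429 m).
The shell at 0.0429 m lies outside the Gaussian surface, so Q_enc = 13.1 μC = 1.31e-5 C.
Applying ∮E·dA = Q_enc/ε₀ with Φ = E(4πr²):
E = |Q_enc|/(4πε₀r²) = (1.31×10^-5)/(4π·8.85×10^-12·(0.0311)²) = 1.22×10^8 N/C.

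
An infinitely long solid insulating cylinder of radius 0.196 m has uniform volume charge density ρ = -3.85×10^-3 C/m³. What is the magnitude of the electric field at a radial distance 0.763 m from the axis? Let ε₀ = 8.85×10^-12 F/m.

By cylindrical symmetry E is radial; use a coaxial Gaussian cylinder of radius 0.763 m and length L (r > 0.196 m, full cross-section enclosed).
λ_enc = ρ·πR² = (-3.85×10^-3)π(0.196)² = -4.646×10^-4 C/m.
Since E is radial and uniform over the curved surface, Φ = E·2πrL = Q_enc/ε₀ = λ_enc L/ε₀.
E = |λ_enc|/(2πε₀r) = (4.646×10^-4)/(2π·8.85×10^-12·0.763) = 1.10×10^7 N/C.

E ≈ 1.10×10^7 N/C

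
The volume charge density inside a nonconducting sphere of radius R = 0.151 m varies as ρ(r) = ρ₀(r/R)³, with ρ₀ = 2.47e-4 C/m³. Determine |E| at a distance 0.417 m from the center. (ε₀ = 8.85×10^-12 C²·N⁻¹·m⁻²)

|E| ≈ 9.21×10^4 V/m

Symmetry ⇒ E = E(r) r̂. Gaussian sphere of radius r = 0.417 m (r > R, all charge enclosed).
Q_enc = 4π ∫₀^R ρ₀(r'/R)^3 r'² dr' = 4πρ₀R³/6 = 1.781×10^-6 C.
Gauss's law: E·4πr² = Q_enc/ε₀.
E = |Q_enc|/(4πε₀r²) = (1.781e-6)/(4π·8.85×10^-12·(0.417)²) = 9.21×10^4 N/C.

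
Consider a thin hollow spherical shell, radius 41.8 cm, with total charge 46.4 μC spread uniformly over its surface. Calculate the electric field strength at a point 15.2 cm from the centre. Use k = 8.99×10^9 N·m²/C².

By spherical symmetry E is radial; choose a Gaussian sphere of radius r = 15.2 cm (inside the shell, r < 41.8 cm).
All the charge is outside the Gaussian surface: Q_enc = 0, hence E = 0 everywhere inside the shell.

|E| = 0 N/C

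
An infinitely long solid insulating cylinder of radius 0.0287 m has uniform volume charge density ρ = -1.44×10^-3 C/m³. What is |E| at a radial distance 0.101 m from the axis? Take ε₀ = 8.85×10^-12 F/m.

E ≈ 6.63×10^5 N/C

Take a coaxial cylindrical Gaussian surface of radius r = 0.101 m and length L (r > 0.0287 m, full cross-section enclosed).
λ_enc = ρ·πR² = (-1.44×10^-3)π(0.0287)² = -3.726×10^-6 C/m.
Gauss's law: E·2πrL = λ_enc L/ε₀.
E = |λ_enc|/(2πε₀r) = (3.726×10^-6)/(2π·8.85×10^-12·0.101) = 6.63×10^5 N/C.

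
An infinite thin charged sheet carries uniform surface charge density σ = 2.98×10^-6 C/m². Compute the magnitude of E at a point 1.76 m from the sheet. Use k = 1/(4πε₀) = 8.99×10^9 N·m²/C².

Choose a cylindrical pillbox piercing the sheet, end faces (area A) parallel to it.
Only the two end caps contribute flux: Φ = 2EA. With Q_enc = σA, Gauss's law gives E = |σ|/(2ε₀).
E = 2πk|σ| = 2π(8.99×10^9)(2.98e-6) = 1.68e5 N/C.

E = 1.68e5 N/C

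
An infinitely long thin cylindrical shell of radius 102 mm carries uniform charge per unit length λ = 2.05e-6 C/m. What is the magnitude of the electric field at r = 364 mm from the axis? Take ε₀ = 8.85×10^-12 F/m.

Take a coaxial cylindrical Gaussian surface of radius r = 364 mm and length L (r > 102 mm).
The full line charge is enclosed: λ_enc = 2.05×10^-6 C/m.
Since E is radial and uniform over the curved surface, Φ = E·2πrL = Q_enc/ε₀ = λ_enc L/ε₀.
E = |λ_enc|/(2πε₀r) = (2.05e-6)/(2π·8.85×10^-12·0.364) = 1.01e5 N/C.

|E| = 1.01×10^5 V/m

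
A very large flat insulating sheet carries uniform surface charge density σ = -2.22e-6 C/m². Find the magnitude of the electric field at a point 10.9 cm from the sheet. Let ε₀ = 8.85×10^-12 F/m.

1.25×10^5 N/C

Choose a cylindrical pillbox piercing the sheet, end faces (area A) parallel to it.
Only the two end caps contribute flux: Φ = 2EA. With Q_enc = σA, Gauss's law gives E = |σ|/(2ε₀).
E = |σ|/(2ε₀) = (2.22×10^-6)/(2·8.85×10^-12) = 1.25×10^5 N/C.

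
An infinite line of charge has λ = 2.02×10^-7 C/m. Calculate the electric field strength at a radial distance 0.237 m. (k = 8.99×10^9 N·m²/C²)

E ≈ 1.53e4 V/m

Take a coaxial cylindrical Gaussian surface of radius r = 0.237 m and length L.
Q_enc = λL, so λ_enc = 2.02×10^-7 C/m.
Applying ∮E·dA = Q_enc/ε₀ with the end caps contributing no flux:
E = 2k|λ_enc|/r = 2(8.99×10^9)(2.02e-7)/(0.237) = 1.53×10^4 N/C.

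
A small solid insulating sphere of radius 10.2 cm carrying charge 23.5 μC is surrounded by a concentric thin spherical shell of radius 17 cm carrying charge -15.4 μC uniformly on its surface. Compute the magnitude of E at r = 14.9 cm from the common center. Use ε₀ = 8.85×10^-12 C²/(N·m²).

Symmetry ⇒ E = E(r) r̂. Gaussian sphere of radius r = 14.9 cm (between the bodies, 10.2 cm < r < 17 cm).
Only the inner charge is enclosed; the outer shell contributes nothing inside itself. Q_enc = 23.5 μC = 2.35×10^-5 C.
Applying ∮E·dA = Q_enc/ε₀ with Φ = E(4πr²):
E = |Q_enc|/(4πε₀r²) = (2.35×10^-5)/(4π·8.85×10^-12·(0.149)²) = 9.52×10^6 N/C.

|E| = 9.52e6 N/C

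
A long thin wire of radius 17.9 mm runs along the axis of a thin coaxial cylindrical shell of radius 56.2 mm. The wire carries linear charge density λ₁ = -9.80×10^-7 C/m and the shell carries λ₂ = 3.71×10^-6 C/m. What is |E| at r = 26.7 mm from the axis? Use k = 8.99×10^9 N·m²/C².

Coaxial Gaussian cylinder, radius r = 26.7 mm, length L (between the conductors, 17.9 mm < r < 56.2 mm).
Only the inner wire is enclosed; the outer shell contributes nothing inside itself. λ_enc = λ₁ = -9.80×10^-7 C/m.
Gauss's law: E·2πrL = λ_enc L/ε₀.
E = 2k|λ_enc|/r = 2(8.99×10^9)(9.80×10^-7)/(0.0267) = 6.60×10^5 N/C.

|E| ≈ 6.60e5 V/m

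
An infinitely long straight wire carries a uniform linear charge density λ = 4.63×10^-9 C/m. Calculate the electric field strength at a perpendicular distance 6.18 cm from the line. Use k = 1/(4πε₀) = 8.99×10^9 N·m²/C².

1.35e3 N/C

Coaxial Gaussian cylinder, radius r = 6.18 cm, length L.
Q_enc = λL, so λ_enc = 4.63e-9 C/m.
By Gauss's law (flux through the curved wall only), E·2πrL = λ_enc L/ε₀.
E = 2k|λ_enc|/r = 2(8.99×10^9)(4.63e-9)/(0.0618) = 1.35×10^3 N/C.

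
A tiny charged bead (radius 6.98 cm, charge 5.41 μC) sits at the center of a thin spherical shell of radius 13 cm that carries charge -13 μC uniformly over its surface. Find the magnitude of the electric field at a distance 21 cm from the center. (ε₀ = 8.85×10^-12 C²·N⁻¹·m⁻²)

Symmetry ⇒ E = E(r) r̂. Gaussian sphere of radius r = 21 cm (r > 13 cm, enclosing both).
Q_enc = (5.41 μC) + (-13 μC) = -7.59×10^-6 C.
Gauss's law: E·4πr² = Q_enc/ε₀.
E = |Q_enc|/(4πε₀r²) = (7.59e-6)/(4π·8.85×10^-12·(0.21)²) = 1.55e6 N/C.

1.55×10^6 V/m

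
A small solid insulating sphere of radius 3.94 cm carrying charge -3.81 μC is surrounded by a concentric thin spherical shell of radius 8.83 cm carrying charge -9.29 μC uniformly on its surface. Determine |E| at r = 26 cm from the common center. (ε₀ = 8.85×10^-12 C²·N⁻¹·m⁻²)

|E| = 1.74e6 V/m

By spherical symmetry E is radial; choose a Gaussian sphere of radius r = 26 cm (r > 8.83 cm, enclosing both).
Q_enc = (-3.81 μC) + (-9.29 μC) = -1.31×10^-5 C.
Applying ∮E·dA = Q_enc/ε₀ with Φ = E(4πr²):
E = |Q_enc|/(4πε₀r²) = (1.31×10^-5)/(4π·8.85×10^-12·(0.26)²) = 1.74×10^6 N/C.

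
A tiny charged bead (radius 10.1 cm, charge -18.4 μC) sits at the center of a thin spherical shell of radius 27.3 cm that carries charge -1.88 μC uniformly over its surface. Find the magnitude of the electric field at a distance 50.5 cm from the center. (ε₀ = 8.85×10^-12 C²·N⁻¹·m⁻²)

E = 7.15×10^5 V/m

Take a concentric spherical Gaussian surface of radius r = 50.5 cm (r > 27.3 cm, enclosing both).
Q_enc = (-18.4 μC) + (-1.88 μC) = -2.028e-5 C.
Applying ∮E·dA = Q_enc/ε₀ with Φ = E(4πr²):
E = |Q_enc|/(4πε₀r²) = (2.028e-5)/(4π·8.85×10^-12·(0.505)²) = 7.15×10^5 N/C.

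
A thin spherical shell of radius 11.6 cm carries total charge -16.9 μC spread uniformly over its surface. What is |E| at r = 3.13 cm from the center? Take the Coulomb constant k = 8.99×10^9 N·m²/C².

E = 0 (no enclosed charge)

By spherical symmetry E is radial; choose a Gaussian sphere of radius r = 3.13 cm (inside the shell, r < 11.6 cm).
All the charge is outside the Gaussian surface: Q_enc = 0, hence E = 0 everywhere inside the shell.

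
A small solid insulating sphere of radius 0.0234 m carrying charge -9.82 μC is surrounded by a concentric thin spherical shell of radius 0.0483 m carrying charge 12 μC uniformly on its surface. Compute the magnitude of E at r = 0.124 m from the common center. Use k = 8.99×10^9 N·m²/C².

E ≈ 1.27e6 N/C

Symmetry ⇒ E = E(r) r̂. Gaussian sphere of radius r = 0.124 m (r > 0.0483 m, enclosing both).
Q_enc = (-9.82 μC) + (12 μC) = 2.18e-6 C.
Gauss's law: E·4πr² = Q_enc/ε₀.
E = k|Q_enc|/r² = (8.99×10^9)(2.18×10^-6)/(0.124)² = 1.27e6 N/C.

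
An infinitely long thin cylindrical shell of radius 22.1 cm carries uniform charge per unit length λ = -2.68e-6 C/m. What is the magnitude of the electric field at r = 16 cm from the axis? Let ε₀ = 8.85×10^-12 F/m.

Take a coaxial cylindrical Gaussian surface of radius r = 16 cm and length L (r < 22.1 cm, inside the shell).
All the surface charge lies outside this cylinder: Q_enc = 0, hence E = 0.

|E| = 0 N/C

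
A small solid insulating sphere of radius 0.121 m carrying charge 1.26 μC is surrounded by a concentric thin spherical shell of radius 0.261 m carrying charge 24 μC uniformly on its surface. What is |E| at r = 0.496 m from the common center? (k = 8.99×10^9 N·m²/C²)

E ≈ 9.23×10^5 N/C

Symmetry ⇒ E = E(r) r̂. Gaussian sphere of radius r = 0.496 m (r > 0.261 m, enclosing both).
Q_enc = (1.26 μC) + (24 μC) = 2.526e-5 C.
Since E is radial and uniform over the Gaussian sphere, Φ = E·4πr² = Q_enc/ε₀.
E = k|Q_enc|/r² = (8.99×10^9)(2.526e-5)/(0.496)² = 9.23×10^5 N/C.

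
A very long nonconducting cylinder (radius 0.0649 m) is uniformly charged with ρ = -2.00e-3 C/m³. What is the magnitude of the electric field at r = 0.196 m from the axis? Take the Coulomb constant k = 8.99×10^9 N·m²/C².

E ≈ 2.43e6 V/m

By cylindrical symmetry E is radial; use a coaxial Gaussian cylinder of radius 0.196 m and length L (r > 0.0649 m, full cross-section enclosed).
λ_enc = ρ·πR² = (-2.00×10^-3)π(0.0649)² = -2.646×10^-5 C/m.
Since E is radial and uniform over the curved surface, Φ = E·2πrL = Q_enc/ε₀ = λ_enc L/ε₀.
E = 2k|λ_enc|/r = 2(8.99×10^9)(2.646e-5)/(0.196) = 2.43×10^6 N/C.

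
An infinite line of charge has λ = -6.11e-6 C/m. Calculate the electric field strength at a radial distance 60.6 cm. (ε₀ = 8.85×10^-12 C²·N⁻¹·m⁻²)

Choose a coaxial cylinder of radius r = 60.6 cm (arbitrary length L) as the Gaussian surface.
Q_enc = λL, so λ_enc = -6.11×10^-6 C/m.
Applying ∮E·dA = Q_enc/ε₀ with the end caps contributing no flux:
E = |λ_enc|/(2πε₀r) = (6.11e-6)/(2π·8.85×10^-12·0.606) = 1.81e5 N/C.

E ≈ 1.81e5 N/C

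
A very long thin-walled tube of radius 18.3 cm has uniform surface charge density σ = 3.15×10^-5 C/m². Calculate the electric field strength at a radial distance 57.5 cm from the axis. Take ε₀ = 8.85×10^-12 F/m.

|E| = 1.13e6 N/C

By cylindrical symmetry E is radial; use a coaxial Gaussian cylinder of radius 57.5 cm and length L (r > 18.3 cm).
The whole shell is enclosed: λ_enc = σ·2πR = (3.15e-5)·2π·(0.183) = 3.622×10^-5 C/m.
Since E is radial and uniform over the curved surface, Φ = E·2πrL = Q_enc/ε₀ = λ_enc L/ε₀.
E = |λ_enc|/(2πε₀r) = (3.622×10^-5)/(2π·8.85×10^-12·0.575) = 1.13e6 N/C.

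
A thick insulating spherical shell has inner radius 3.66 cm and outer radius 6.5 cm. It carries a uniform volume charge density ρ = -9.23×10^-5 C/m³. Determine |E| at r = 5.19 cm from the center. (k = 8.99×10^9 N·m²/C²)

E ≈ 1.17×10^5 V/m

By spherical symmetry E is radial; choose a Gaussian sphere of radius r = 5.19 cm (within the shell material, 3.66 cm < r < 6.5 cm).
Enclosed charge is the volume from a to r: Q_enc = (4π/3)ρ(r³ − a³) = -3.509e-8 C.
Since E is radial and uniform over the Gaussian sphere, Φ = E·4πr² = Q_enc/ε₀.
E = k|Q_enc|/r² = (8.99×10^9)(3.509×10^-8)/(0.0519)² = 1.17e5 N/C.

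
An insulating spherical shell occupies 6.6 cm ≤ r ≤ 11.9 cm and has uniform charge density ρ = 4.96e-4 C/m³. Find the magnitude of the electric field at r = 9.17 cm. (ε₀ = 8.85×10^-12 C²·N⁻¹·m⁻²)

Take a concentric spherical Gaussian surface of radius r = 9.17 cm (within the shell material, 6.6 cm < r < 11.9 cm).
Only the shell between 6.6 cm and r is enclosed: Q_enc = ρ·(4π/3)(r³ − a³) = (4.96×10^-4)·(4π/3)·((0.0917)³ − (0.066)³) = 1.005e-6 C.
Applying ∮E·dA = Q_enc/ε₀ with Φ = E(4πr²):
E = |Q_enc|/(4πε₀r²) = (1.005×10^-6)/(4π·8.85×10^-12·(0.0917)²) = 1.07e6 N/C.

1.07×10^6 N/C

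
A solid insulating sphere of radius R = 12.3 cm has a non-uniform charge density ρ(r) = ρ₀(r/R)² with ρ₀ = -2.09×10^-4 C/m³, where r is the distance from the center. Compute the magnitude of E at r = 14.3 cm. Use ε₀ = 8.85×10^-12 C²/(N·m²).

|E| ≈ 4.30e5 N/C

Symmetry ⇒ E = E(r) r̂. Gaussian sphere of radius r = 14.3 cm (r > R, all charge enclosed).
Q_enc = 4π ∫₀^R ρ₀(r'/R)^2 r'² dr' = 4πρ₀R³/5 = -9.775×10^-7 C.
Applying ∮E·dA = Q_enc/ε₀ with Φ = E(4πr²):
E = |Q_enc|/(4πε₀r²) = (9.775e-7)/(4π·8.85×10^-12·(0.143)²) = 4.30×10^5 N/C.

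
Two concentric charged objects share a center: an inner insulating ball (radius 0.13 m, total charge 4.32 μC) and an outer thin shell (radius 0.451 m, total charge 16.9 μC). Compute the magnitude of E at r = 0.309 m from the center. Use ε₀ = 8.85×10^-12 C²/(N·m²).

E ≈ 4.07e5 N/C

Use a concentric Gaussian sphere at r = 0.309 m (between the bodies, 0.13 m < r < 0.451 m).
Only the inner charge is enclosed; the outer shell contributes nothing inside itself. Q_enc = 4.32 μC = 4.32×10^-6 C.
Applying ∮E·dA = Q_enc/ε₀ with Φ = E(4πr²):
E = |Q_enc|/(4πε₀r²) = (4.32×10^-6)/(4π·8.85×10^-12·(0.309)²) = 4.07×10^5 N/C.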